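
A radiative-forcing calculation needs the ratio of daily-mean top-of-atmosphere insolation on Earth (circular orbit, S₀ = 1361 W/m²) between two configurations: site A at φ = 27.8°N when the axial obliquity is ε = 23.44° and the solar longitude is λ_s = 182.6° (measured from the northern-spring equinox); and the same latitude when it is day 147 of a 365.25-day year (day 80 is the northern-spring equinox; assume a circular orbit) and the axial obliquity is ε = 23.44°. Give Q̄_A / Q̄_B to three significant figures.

— Configuration A (φ=+27.8°):
Solar declination: sin δ = sin ε · sin λ_s = sin 23.44° × sin 182.6° = -0.01804, so δ = -1.034°.
cos H₀ = −tan(+27.8°) tan(-1.034°) = 0.0095, H₀ = 1.5613 rad.
Bracket: H₀ sin φ sin δ + cos φ cos δ sin H₀ = 1.5613×0.46639×-0.01804 + 0.88458×0.99984×0.99995 = -0.013136 + 0.884394 = 0.871258.
Q̄ = (S₀/π) × [bracket] = (1361/π) × 0.871258 = 377.45 W/m².
— Configuration B (φ=+27.8°):
Solar longitude: λ_s = 360° × (147 − 80)/365.25 = 66.037°.
sin δ = sin 23.44° × sin 66.037° = 0.36350, so δ = +21.315°.
cos H₀ = −tan(+27.8°) tan(+21.315°) = -0.2057, H₀ = 1.7780 rad.
Bracket: H₀ sin φ sin δ + cos φ cos δ sin H₀ = 1.7780×0.46639×0.36350 + 0.88458×0.93159×0.97861 = 0.301429 + 0.806439 = 1.107868.
Q̄ = (S₀/π) × [bracket] = (1361/π) × 1.107868 = 479.95 W/m².
Ratio Q̄_A / Q̄_B = 377.45 / 479.95 = 0.7864.

Q̄_A / Q̄_B ≈ 0.786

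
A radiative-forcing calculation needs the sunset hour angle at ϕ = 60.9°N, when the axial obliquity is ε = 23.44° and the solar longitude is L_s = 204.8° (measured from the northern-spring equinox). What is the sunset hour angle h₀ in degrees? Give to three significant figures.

h₀ = 72.3°

Solar declination: sin δ = sin ε · sin L_s = sin 23.44° × sin 204.8° = -0.16685, so δ = -9.605°.
cos h₀ = −tan ϕ · tan δ = −tan(+60.9°) × tan(-9.605°) = 0.3040, so h₀ = 1.2619 rad = 72.30°.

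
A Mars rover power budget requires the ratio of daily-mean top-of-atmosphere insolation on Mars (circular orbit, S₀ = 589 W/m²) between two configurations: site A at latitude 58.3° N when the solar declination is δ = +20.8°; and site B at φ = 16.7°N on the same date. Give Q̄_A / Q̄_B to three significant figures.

— Configuration A (φ=+58.3°):
cos H₀ = −tan(+58.3°) tan(+20.800°) = -0.6151, H₀ = 2.2332 rad.
Bracket: H₀ sin φ sin δ + cos φ cos δ sin H₀ = 2.2332×0.85081×0.35511 + 0.52547×0.93483×0.78849 = 0.674719 + 0.387326 = 1.062045.
Q̄ = (S₀/π) × [bracket] = (589/π) × 1.062045 = 199.12 W/m².
— Configuration B (φ=+16.7°):
cos H₀ = −tan(+16.7°) tan(+20.800°) = -0.1140, H₀ = 1.6850 rad.
Bracket: H₀ sin φ sin δ + cos φ cos δ sin H₀ = 1.6850×0.28736×0.35511 + 0.95782×0.93483×0.99348 = 0.171945 + 0.889561 = 1.061506.
Q̄ = (S₀/π) × [bracket] = (589/π) × 1.061506 = 199.02 W/m².
Ratio Q̄_A / Q̄_B = 199.12 / 199.02 = 1.001.

Q̄_A / Q̄_B ≈ 1.00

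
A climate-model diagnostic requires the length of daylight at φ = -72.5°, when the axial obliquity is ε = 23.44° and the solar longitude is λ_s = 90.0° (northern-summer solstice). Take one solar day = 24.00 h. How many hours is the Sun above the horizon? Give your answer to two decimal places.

0.00 h

Solar declination: sin δ = sin ε · sin λ_s = sin 23.44° × sin 90.0° = 0.39779, so δ = +23.440°.
cos H₀ = −tan φ · tan δ = 1.3751 ≥ 1, so the Sun never rises (polar night) and H₀ = 0.
Daylight = 2H₀/(2π) × 24.00 h = (0.0000/π) × 24.00 = 0.00 h.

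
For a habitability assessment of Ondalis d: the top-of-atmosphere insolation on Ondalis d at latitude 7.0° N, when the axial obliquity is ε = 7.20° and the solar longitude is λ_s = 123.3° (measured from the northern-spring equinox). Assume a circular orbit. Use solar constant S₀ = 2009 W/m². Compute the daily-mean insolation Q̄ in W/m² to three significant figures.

Solar declination: sin δ = sin ε · sin λ_s = sin 7.20° × sin 123.3° = 0.10475, so δ = +6.013°.
cos H₀ = −tan(+7.0°) tan(+6.013°) = -0.0129, H₀ = 1.5837 rad.
Bracket: H₀ sin φ sin δ + cos φ cos δ sin H₀ = 1.5837×0.12187×0.10475 + 0.99255×0.99450×0.99992 = 0.020217 + 0.987012 = 1.007229.
Q̄ = (S₀/π) × [bracket] = (2009/π) × 1.007229 = 644.1 W/m².

Q̄ ≈ 644 W/m²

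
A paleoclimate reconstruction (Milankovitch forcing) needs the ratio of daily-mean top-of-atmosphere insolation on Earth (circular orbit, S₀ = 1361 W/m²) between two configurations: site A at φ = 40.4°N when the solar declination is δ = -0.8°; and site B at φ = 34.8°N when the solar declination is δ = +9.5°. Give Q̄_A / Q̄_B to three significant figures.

— Configuration A (φ=+40.4°):
cos H₀ = −tan(+40.4°) tan(-0.800°) = 0.0119, H₀ = 1.5589 rad.
Bracket: H₀ sin φ sin δ + cos φ cos δ sin H₀ = 1.5589×0.64812×-0.01396 + 0.76154×0.99990×0.99993 = -0.014105 + 0.761411 = 0.747306.
Q̄ = (S₀/π) × [bracket] = (1361/π) × 0.747306 = 323.75 W/m².
— Configuration B (φ=+34.8°):
cos H₀ = −tan(+34.8°) tan(+9.500°) = -0.1163, H₀ = 1.6874 rad.
Bracket: H₀ sin φ sin δ + cos φ cos δ sin H₀ = 1.6874×0.57071×0.16505 + 0.82115×0.98629×0.99321 = 0.158946 + 0.804393 = 0.963339.
Q̄ = (S₀/π) × [bracket] = (1361/π) × 0.963339 = 417.34 W/m².
Ratio Q̄_A / Q̄_B = 323.75 / 417.34 = 0.7757.

Q̄_A / Q̄_B ≈ 0.776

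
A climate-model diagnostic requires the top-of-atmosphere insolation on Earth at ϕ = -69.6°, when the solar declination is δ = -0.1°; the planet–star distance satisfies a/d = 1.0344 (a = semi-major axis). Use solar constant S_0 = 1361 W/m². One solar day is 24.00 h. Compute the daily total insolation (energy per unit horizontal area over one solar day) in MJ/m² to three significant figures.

14.1 MJ/m²

cos h₀ = −tan(-69.6°) tan(-0.100°) = -0.0047, h₀ = 1.5755 rad.
Bracket: h₀ sin ϕ sin δ + cos ϕ cos δ sin h₀ = 1.5755×-0.93728×-0.00175 + 0.34857×1.00000×0.99999 = 0.002584 + 0.348567 = 0.351151.
Inverse-square distance factor (a/d)² = 1.0344² = 1.069983.
Q̄ = (S_0/π) × 1.069983 × [bracket] = (1361/π) × 1.069983 × 0.351151 = 162.77 W/m².
Daily total = Q̄ × 24.00 h × 3600 s/h = 162.77 × 24.00 × 3600 / 10⁶ = 14.06 MJ/m².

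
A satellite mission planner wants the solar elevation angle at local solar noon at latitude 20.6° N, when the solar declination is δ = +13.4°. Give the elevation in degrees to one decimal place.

82.8°

At local noon the hour angle is zero, so the zenith angle equals |ϕ − δ| = |+20.6° − (+13.400°)| = 7.200°.
Elevation = 90° − 7.200° = 82.8°.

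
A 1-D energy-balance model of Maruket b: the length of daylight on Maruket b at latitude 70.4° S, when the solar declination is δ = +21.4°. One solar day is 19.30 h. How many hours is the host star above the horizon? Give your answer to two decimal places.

cos h₀ = −tan ϕ · tan δ = 1.1006 ≥ 1, so the host star never rises (polar night) and h₀ = 0.
Daylight = 2h₀/(2π) × 19.30 h = (0.0000/π) × 19.30 = 0.00 h.

0.00 h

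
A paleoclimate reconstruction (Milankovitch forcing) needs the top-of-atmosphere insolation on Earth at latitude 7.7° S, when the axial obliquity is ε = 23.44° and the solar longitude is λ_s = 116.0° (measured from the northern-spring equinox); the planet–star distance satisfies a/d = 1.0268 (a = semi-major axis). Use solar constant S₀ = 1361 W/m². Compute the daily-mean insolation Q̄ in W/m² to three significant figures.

Solar declination: sin δ = sin ε · sin λ_s = sin 23.44° × sin 116.0° = 0.35753, so δ = +20.949°.
cos H₀ = −tan(-7.7°) tan(+20.949°) = 0.0518, H₀ = 1.5190 rad.
Bracket: H₀ sin φ sin δ + cos φ cos δ sin H₀ = 1.5190×-0.13399×0.35753 + 0.99098×0.93390×0.99866 = -0.072768 + 0.924236 = 0.851468.
Inverse-square distance factor (a/d)² = 1.0268² = 1.054318.
Q̄ = (S₀/π) × 1.054318 × [bracket] = (1361/π) × 1.054318 × 0.851468 = 388.9 W/m².

Q̄ ≈ 389 W/m²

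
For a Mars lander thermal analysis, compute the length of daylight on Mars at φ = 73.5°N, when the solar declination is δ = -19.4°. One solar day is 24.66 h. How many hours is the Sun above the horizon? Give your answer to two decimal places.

0.00 h

cos H₀ = −tan φ · tan δ = 1.1889 ≥ 1, so the Sun never rises (polar night) and H₀ = 0.
Daylight = 2H₀/(2π) × 24.66 h = (0.0000/π) × 24.66 = 0.00 h.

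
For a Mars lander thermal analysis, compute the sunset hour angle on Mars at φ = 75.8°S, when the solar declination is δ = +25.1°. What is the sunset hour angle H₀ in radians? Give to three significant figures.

cos H₀ = −tan φ · tan δ = 1.8512 ≥ 1, so the Sun never rises (polar night) and H₀ = 0.

H₀ = 0.00 rad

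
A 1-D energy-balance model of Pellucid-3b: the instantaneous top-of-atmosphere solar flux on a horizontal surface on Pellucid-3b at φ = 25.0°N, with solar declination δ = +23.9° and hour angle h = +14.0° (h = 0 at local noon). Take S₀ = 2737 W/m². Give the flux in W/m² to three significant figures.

2.67e+03 W/m²

cos θ_z = sin φ sin δ + cos φ cos δ cos h = 0.171220 + 0.803983 = 0.975203.
Flux = S₀ · cos θ_z = 2737 × 0.975203 = 2669 W/m².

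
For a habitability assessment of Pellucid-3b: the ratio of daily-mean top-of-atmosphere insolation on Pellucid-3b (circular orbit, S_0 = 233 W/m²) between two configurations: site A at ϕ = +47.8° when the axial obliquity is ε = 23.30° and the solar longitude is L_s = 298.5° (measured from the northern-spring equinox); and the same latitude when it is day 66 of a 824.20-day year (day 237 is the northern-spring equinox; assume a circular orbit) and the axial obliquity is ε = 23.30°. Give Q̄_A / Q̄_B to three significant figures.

— Configuration A (ϕ=+47.8°):
Solar declination: sin δ = sin ε · sin L_s = sin 23.30° × sin 298.5° = -0.34761, so δ = -20.341°.
cos h₀ = −tan(+47.8°) tan(-20.341°) = 0.4089, h₀ = 1.1496 rad.
Bracket: h₀ sin ϕ sin δ + cos ϕ cos δ sin h₀ = 1.1496×0.74080×-0.34761 + 0.67172×0.93764×0.91260 = -0.296033 + 0.574784 = 0.278751.
Q̄ = (S_0/π) × [bracket] = (233/π) × 0.278751 = 20.674 W/m².
— Configuration B (ϕ=+47.8°):
Solar longitude: L_s = 360° × (66 − 237)/824.20 = -74.691°, i.e. -74.691° + 360° = 285.309°.
sin δ = sin 23.30° × sin 285.309° = -0.38151, so δ = -22.427°.
cos h₀ = −tan(+47.8°) tan(-22.427°) = 0.4552, h₀ = 1.0982 rad.
Bracket: h₀ sin ϕ sin δ + cos ϕ cos δ sin h₀ = 1.0982×0.74080×-0.38151 + 0.67172×0.92437×0.89040 = -0.310376 + 0.552865 = 0.242489.
Q̄ = (S_0/π) × [bracket] = (233/π) × 0.242489 = 17.984 W/m².
Ratio Q̄_A / Q̄_B = 20.674 / 17.984 = 1.150.

Q̄_A / Q̄_B ≈ 1.15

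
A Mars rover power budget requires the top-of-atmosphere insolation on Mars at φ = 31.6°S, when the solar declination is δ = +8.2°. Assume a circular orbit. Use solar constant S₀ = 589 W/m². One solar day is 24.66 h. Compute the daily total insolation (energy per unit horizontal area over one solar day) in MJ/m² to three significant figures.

12.1 MJ/m²

cos H₀ = −tan(-31.6°) tan(+8.200°) = 0.0887, H₀ = 1.4820 rad.
Bracket: H₀ sin φ sin δ + cos φ cos δ sin H₀ = 1.4820×-0.52399×0.14263 + 0.85173×0.98978×0.99606 = -0.110760 + 0.839704 = 0.728944.
Q̄ = (S₀/π) × [bracket] = (589/π) × 0.728944 = 136.67 W/m².
Daily total = Q̄ × 24.66 h × 3600 s/h = 136.67 × 24.66 × 3600 / 10⁶ = 12.13 MJ/m².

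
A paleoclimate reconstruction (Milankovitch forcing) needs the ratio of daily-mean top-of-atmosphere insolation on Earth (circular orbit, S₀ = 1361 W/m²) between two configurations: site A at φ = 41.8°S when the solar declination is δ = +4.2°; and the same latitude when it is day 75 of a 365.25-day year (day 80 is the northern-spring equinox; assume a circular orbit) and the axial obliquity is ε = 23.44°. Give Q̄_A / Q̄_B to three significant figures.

— Configuration A (φ=-41.8°):
cos H₀ = −tan(-41.8°) tan(+4.200°) = 0.0657, H₀ = 1.5051 rad.
Bracket: H₀ sin φ sin δ + cos φ cos δ sin H₀ = 1.5051×-0.66653×0.07324 + 0.74548×0.99731×0.99784 = -0.073474 + 0.741869 = 0.668395.
Q̄ = (S₀/π) × [bracket] = (1361/π) × 0.668395 = 289.56 W/m².
— Configuration B (φ=-41.8°):
Solar longitude: λ_s = 360° × (75 − 80)/365.25 = -4.928°, i.e. -4.928° + 360° = 355.072°.
sin δ = sin 23.44° × sin 355.072° = -0.03417, so δ = -1.958°.
cos H₀ = −tan(-41.8°) tan(-1.958°) = -0.0306, H₀ = 1.6014 rad.
Bracket: H₀ sin φ sin δ + cos φ cos δ sin H₀ = 1.6014×-0.66653×-0.03417 + 0.74548×0.99942×0.99953 = 0.036472 + 0.744697 = 0.781169.
Q̄ = (S₀/π) × [bracket] = (1361/π) × 0.781169 = 338.42 W/m².
Ratio Q̄_A / Q̄_B = 289.56 / 338.42 = 0.8556.

Q̄_A / Q̄_B ≈ 0.856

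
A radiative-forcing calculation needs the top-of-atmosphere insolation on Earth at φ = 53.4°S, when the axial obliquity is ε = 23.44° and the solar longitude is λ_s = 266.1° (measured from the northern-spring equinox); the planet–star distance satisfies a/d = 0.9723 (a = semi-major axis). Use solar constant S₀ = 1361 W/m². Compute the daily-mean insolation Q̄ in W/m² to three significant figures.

Solar declination: sin δ = sin ε · sin λ_s = sin 23.44° × sin 266.1° = -0.39687, so δ = -23.382°.
cos H₀ = −tan(-53.4°) tan(-23.382°) = -0.5822, H₀ = 2.1922 rad.
Bracket: H₀ sin φ sin δ + cos φ cos δ sin H₀ = 2.1922×-0.80282×-0.39687 + 0.59622×0.91788×0.81305 = 0.698468 + 0.444948 = 1.143416.
Inverse-square distance factor (a/d)² = 0.9723² = 0.945367.
Q̄ = (S₀/π) × 0.945367 × [bracket] = (1361/π) × 0.945367 × 1.143416 = 468.3 W/m².

Q̄ ≈ 468 W/m²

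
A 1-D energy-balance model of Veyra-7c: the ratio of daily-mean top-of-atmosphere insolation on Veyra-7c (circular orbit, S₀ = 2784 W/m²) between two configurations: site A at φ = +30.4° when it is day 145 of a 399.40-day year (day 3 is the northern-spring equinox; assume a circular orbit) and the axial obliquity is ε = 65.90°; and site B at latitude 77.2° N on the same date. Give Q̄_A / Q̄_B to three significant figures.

— Configuration A (φ=+30.4°):
Solar longitude: λ_s = 360° × (145 − 3)/399.40 = 127.992°.
sin δ = sin 65.90° × sin 127.992° = 0.71940, so δ = +46.005°.
cos H₀ = −tan(+30.4°) tan(+46.005°) = -0.6077, H₀ = 2.2239 rad.
Bracket: H₀ sin φ sin δ + cos φ cos δ sin H₀ = 2.2239×0.50603×0.71940 + 0.86251×0.69459×0.79420 = 0.809584 + 0.475798 = 1.285382.
Q̄ = (S₀/π) × [bracket] = (2784/π) × 1.285382 = 1139.1 W/m².
— Configuration B (φ=+77.2°):
cos H₀ = −tan(+77.2°) tan(+46.005°) = -4.5587 ≤ −1 ⇒ polar day, H₀ = π.
Bracket: H₀ sin φ sin δ + cos φ cos δ sin H₀ = 3.1416×0.97515×0.71940 + 0.22155×0.69459×0.00000 = 2.203904 + 0.000000 = 2.203904.
Q̄ = (S₀/π) × [bracket] = (2784/π) × 2.203904 = 1953.0 W/m².
Ratio Q̄_A / Q̄_B = 1139.1 / 1953.0 = 0.5833.

Q̄_A / Q̄_B ≈ 0.583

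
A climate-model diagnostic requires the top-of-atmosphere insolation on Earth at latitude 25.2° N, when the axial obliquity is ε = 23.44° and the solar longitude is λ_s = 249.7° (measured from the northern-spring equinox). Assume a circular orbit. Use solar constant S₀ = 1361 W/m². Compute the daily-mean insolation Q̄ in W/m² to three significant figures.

Q̄ ≈ 262 W/m²

Solar declination: sin δ = sin ε · sin λ_s = sin 23.44° × sin 249.7° = -0.37308, so δ = -21.906°.
cos H₀ = −tan(+25.2°) tan(-21.906°) = 0.1892, H₀ = 1.3804 rad.
Bracket: H₀ sin φ sin δ + cos φ cos δ sin H₀ = 1.3804×0.42578×-0.37308 + 0.90483×0.92780×0.98193 = -0.219277 + 0.824331 = 0.605054.
Q̄ = (S₀/π) × [bracket] = (1361/π) × 0.605054 = 262.1 W/m².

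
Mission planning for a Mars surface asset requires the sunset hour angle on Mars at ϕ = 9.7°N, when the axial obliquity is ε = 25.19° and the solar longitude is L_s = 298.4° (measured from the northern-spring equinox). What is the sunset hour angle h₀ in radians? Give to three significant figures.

h₀ = 1.50 rad

Solar declination: sin δ = sin ε · sin L_s = sin 25.19° × sin 298.4° = -0.37440, so δ = -21.987°.
cos h₀ = −tan ϕ · tan δ = −tan(+9.7°) × tan(-21.987°) = 0.0690, so h₀ = 1.5017 rad = 86.04°.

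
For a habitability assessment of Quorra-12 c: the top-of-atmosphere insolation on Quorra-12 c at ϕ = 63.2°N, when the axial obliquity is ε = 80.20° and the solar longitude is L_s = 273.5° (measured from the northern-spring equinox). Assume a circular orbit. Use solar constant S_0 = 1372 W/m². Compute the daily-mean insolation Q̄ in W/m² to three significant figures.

Solar declination: sin δ = sin ε · sin L_s = sin 80.20° × sin 273.5° = -0.98357, so δ = -79.600°.
cos h₀ = −tan(+63.2°) tan(-79.600°) = 10.7858 ≥ 1 ⇒ polar night, h₀ = 0 and Q̄ = 0.

Q̄ ≈ 0.00 W/m²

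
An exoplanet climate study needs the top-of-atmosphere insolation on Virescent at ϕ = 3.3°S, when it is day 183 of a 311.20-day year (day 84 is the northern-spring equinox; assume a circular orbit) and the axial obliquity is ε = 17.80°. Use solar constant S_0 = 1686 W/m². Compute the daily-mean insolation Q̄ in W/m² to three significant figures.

Solar longitude: L_s = 360° × (183 − 84)/311.20 = 114.524°.
sin δ = sin 17.80° × sin 114.524° = 0.27812, so δ = +16.148°.
cos h₀ = −tan(-3.3°) tan(+16.148°) = 0.0167, h₀ = 1.5541 rad.
Bracket: h₀ sin ϕ sin δ + cos ϕ cos δ sin h₀ = 1.5541×-0.05756×0.27812 + 0.99834×0.96055×0.99986 = -0.024879 + 0.958821 = 0.933942.
Q̄ = (S_0/π) × [bracket] = (1686/π) × 0.933942 = 501.2 W/m².

Q̄ ≈ 501 W/m²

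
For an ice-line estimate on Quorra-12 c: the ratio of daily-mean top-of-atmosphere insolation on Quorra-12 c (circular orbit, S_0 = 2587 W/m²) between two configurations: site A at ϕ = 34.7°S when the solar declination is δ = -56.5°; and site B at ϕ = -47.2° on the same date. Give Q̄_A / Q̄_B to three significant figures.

— Configuration A (ϕ=-34.7°):
cos h₀ = −tan(-34.7°) tan(-56.500°) = -1.0462 ≤ −1 ⇒ polar day, h₀ = π.
Bracket: h₀ sin ϕ sin δ + cos ϕ cos δ sin h₀ = 3.1416×-0.56928×-0.83389 + 0.82214×0.55194×0.00000 = 1.491371 + 0.000000 = 1.491371.
Q̄ = (S_0/π) × [bracket] = (2587/π) × 1.491371 = 1228.1 W/m².
— Configuration B (ϕ=-47.2°):
cos h₀ = −tan(-47.2°) tan(-56.500°) = -1.6316 ≤ −1 ⇒ polar day, h₀ = π.
Bracket: h₀ sin ϕ sin δ + cos ϕ cos δ sin h₀ = 3.1416×-0.73373×-0.83389 + 0.67944×0.55194×0.00000 = 1.922188 + 0.000000 = 1.922188.
Q̄ = (S_0/π) × [bracket] = (2587/π) × 1.922188 = 1582.9 W/m².
Ratio Q̄_A / Q̄_B = 1228.1 / 1582.9 = 0.7759.

Q̄_A / Q̄_B ≈ 0.776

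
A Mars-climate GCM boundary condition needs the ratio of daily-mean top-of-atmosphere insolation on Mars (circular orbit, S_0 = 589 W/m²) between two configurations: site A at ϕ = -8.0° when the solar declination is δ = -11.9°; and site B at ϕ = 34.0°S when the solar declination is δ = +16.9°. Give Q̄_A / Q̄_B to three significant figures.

— Configuration A (ϕ=-8.0°):
cos h₀ = −tan(-8.0°) tan(-11.900°) = -0.0296, h₀ = 1.6004 rad.
Bracket: h₀ sin ϕ sin δ + cos ϕ cos δ sin h₀ = 1.6004×-0.13917×-0.20620 + 0.99027×0.97851×0.99956 = 0.045926 + 0.968563 = 1.014489.
Q̄ = (S_0/π) × [bracket] = (589/π) × 1.014489 = 190.20 W/m².
— Configuration B (ϕ=-34.0°):
cos h₀ = −tan(-34.0°) tan(+16.900°) = 0.2049, h₀ = 1.3644 rad.
Bracket: h₀ sin ϕ sin δ + cos ϕ cos δ sin h₀ = 1.3644×-0.55919×0.29070 + 0.82904×0.95681×0.97878 = -0.221792 + 0.776401 = 0.554609.
Q̄ = (S_0/π) × [bracket] = (589/π) × 0.554609 = 103.98 W/m².
Ratio Q̄_A / Q̄_B = 190.20 / 103.98 = 1.829.

Q̄_A / Q̄_B ≈ 1.83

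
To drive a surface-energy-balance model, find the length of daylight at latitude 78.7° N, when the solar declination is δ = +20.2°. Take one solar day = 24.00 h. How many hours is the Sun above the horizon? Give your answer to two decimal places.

Sunrise equation: cos H₀ = −tan φ · tan δ = -1.8413 ≤ −1, so the Sun never sets (polar day) and H₀ = π.
Daylight = 2H₀/(2π) × 24.00 h = (3.1416/π) × 24.00 = 24.00 h.

24.00 h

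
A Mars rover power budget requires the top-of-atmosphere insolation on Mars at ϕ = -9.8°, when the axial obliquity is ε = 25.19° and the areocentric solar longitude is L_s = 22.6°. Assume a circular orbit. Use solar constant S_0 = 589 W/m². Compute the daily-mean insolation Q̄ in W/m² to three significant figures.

sin δ = sin 25.19° × sin 22.6° = 0.16356, so δ = +9.414°.
cos h₀ = −tan(-9.8°) tan(+9.414°) = 0.0286, h₀ = 1.5422 rad.
Bracket: h₀ sin ϕ sin δ + cos ϕ cos δ sin h₀ = 1.5422×-0.17021×0.16356 + 0.98541×0.98653×0.99959 = -0.042934 + 0.971738 = 0.928804.
Q̄ = (S_0/π) × [bracket] = (589/π) × 0.928804 = 174.1 W/m².

Q̄ ≈ 174 W/m²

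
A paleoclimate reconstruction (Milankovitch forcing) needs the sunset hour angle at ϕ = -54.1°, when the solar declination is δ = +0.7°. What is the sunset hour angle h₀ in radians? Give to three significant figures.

h₀ = 1.55 rad

cos h₀ = −tan ϕ · tan δ = −tan(-54.1°) × tan(+0.700°) = 0.0169, so h₀ = 1.5539 rad = 89.03°.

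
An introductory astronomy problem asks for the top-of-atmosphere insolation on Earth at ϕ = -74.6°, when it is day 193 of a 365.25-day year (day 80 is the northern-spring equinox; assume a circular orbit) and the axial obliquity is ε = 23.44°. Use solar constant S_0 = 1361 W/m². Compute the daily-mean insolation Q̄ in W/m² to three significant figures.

Solar longitude: L_s = 360° × (193 − 80)/365.25 = 111.376°.
sin δ = sin 23.44° × sin 111.376° = 0.37042, so δ = +21.742°.
cos h₀ = −tan(-74.6°) tan(+21.742°) = 1.4478 ≥ 1 ⇒ polar night, h₀ = 0 and Q̄ = 0.

Q̄ ≈ 0.00 W/m²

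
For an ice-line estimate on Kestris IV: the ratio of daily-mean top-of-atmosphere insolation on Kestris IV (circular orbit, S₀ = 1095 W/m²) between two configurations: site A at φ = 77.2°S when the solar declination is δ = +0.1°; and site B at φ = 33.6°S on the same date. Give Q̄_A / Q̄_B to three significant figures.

— Configuration A (φ=-77.2°):
cos H₀ = −tan(-77.2°) tan(+0.100°) = 0.0077, H₀ = 1.5631 rad.
Bracket: H₀ sin φ sin δ + cos φ cos δ sin H₀ = 1.5631×-0.97515×0.00175 + 0.22155×1.00000×0.99997 = -0.002667 + 0.221543 = 0.218876.
Q̄ = (S₀/π) × [bracket] = (1095/π) × 0.218876 = 76.289 W/m².
— Configuration B (φ=-33.6°):
cos H₀ = −tan(-33.6°) tan(+0.100°) = 0.0012, H₀ = 1.5696 rad.
Bracket: H₀ sin φ sin δ + cos φ cos δ sin H₀ = 1.5696×-0.55339×0.00175 + 0.83292×1.00000×1.00000 = -0.001520 + 0.832920 = 0.831400.
Q̄ = (S₀/π) × [bracket] = (1095/π) × 0.831400 = 289.78 W/m².
Ratio Q̄_A / Q̄_B = 76.289 / 289.78 = 0.2633.

Q̄_A / Q̄_B ≈ 0.263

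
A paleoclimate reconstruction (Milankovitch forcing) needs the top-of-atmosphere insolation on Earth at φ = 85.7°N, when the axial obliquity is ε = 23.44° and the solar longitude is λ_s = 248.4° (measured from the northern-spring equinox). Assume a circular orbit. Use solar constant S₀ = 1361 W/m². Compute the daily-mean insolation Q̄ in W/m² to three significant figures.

Solar declination: sin δ = sin ε · sin λ_s = sin 23.44° × sin 248.4° = -0.36985, so δ = -21.707°.
cos H₀ = −tan(+85.7°) tan(-21.707°) = 5.2943 ≥ 1 ⇒ polar night, H₀ = 0 and Q̄ = 0.

Q̄ ≈ 0.00 W/m²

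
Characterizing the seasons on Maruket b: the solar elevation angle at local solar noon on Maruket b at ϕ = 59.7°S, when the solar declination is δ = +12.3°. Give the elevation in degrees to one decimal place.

At local noon the hour angle is zero, so the zenith angle equals |ϕ − δ| = |-59.7° − (+12.300°)| = 72.000°.
Elevation = 90° − 72.000° = 18.0°.

18.0°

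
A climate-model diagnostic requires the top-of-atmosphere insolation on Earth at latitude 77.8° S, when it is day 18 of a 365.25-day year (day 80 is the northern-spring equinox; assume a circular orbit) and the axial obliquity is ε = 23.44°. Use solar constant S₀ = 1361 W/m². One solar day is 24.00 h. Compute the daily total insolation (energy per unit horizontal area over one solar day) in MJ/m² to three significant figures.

Solar longitude: λ_s = 360° × (18 − 80)/365.25 = -61.109°, i.e. -61.109° + 360° = 298.891°.
sin δ = sin 23.44° × sin 298.891° = -0.34828, so δ = -20.382°.
cos H₀ = −tan(-77.8°) tan(-20.382°) = -1.7184 ≤ −1 ⇒ polar day, H₀ = π.
Bracket: H₀ sin φ sin δ + cos φ cos δ sin H₀ = 3.1416×-0.97742×-0.34828 + 0.21132×0.93739×0.00000 = 1.069450 + 0.000000 = 1.069450.
Q̄ = (S₀/π) × [bracket] = (1361/π) × 1.069450 = 463.31 W/m².
Daily total = Q̄ × 24.00 h × 3600 s/h = 463.31 × 24.00 × 3600 / 10⁶ = 40.03 MJ/m².

40.0 MJ/m²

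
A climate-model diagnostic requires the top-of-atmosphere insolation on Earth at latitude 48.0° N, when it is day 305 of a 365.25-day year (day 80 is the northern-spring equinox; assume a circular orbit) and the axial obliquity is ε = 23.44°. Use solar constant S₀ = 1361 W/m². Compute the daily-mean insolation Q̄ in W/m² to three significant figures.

Q̄ ≈ 159 W/m²

Solar longitude: λ_s = 360° × (305 − 80)/365.25 = 221.766°.
sin δ = sin 23.44° × sin 221.766° = -0.26496, so δ = -15.365°.
cos H₀ = −tan(+48.0°) tan(-15.365°) = 0.3052, H₀ = 1.2607 rad.
Bracket: H₀ sin φ sin δ + cos φ cos δ sin H₀ = 1.2607×0.74314×-0.26496 + 0.66913×0.96426×0.95230 = -0.248235 + 0.614439 = 0.366204.
Q̄ = (S₀/π) × [bracket] = (1361/π) × 0.366204 = 158.6 W/m².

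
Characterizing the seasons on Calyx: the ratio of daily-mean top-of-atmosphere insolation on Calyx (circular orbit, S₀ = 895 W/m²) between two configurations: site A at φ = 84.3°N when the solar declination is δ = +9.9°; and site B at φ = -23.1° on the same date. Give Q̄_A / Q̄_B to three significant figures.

— Configuration A (φ=+84.3°):
cos H₀ = −tan(+84.3°) tan(+9.900°) = -1.7485 ≤ −1 ⇒ polar day, H₀ = π.
Bracket: H₀ sin φ sin δ + cos φ cos δ sin H₀ = 3.1416×0.99506×0.17193 + 0.09932×0.98511×0.00000 = 0.537467 + 0.000000 = 0.537467.
Q̄ = (S₀/π) × [bracket] = (895/π) × 0.537467 = 153.12 W/m².
— Configuration B (φ=-23.1°):
cos H₀ = −tan(-23.1°) tan(+9.900°) = 0.0744, H₀ = 1.4963 rad.
Bracket: H₀ sin φ sin δ + cos φ cos δ sin H₀ = 1.4963×-0.39234×0.17193 + 0.91982×0.98511×0.99723 = -0.100933 + 0.903614 = 0.802681.
Q̄ = (S₀/π) × [bracket] = (895/π) × 0.802681 = 228.67 W/m².
Ratio Q̄_A / Q̄_B = 153.12 / 228.67 = 0.6696.

Q̄_A / Q̄_B ≈ 0.670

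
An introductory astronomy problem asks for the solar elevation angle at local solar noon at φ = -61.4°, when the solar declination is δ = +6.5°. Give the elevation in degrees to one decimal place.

22.1°

At local noon the hour angle is zero, so the zenith angle equals |φ − δ| = |-61.4° − (+6.500°)| = 67.900°.
Elevation = 90° − 67.900° = 22.1°.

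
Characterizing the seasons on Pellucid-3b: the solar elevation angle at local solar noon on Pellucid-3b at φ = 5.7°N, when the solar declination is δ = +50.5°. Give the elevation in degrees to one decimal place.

At local noon the hour angle is zero, so the zenith angle equals |φ − δ| = |+5.7° − (+50.500°)| = 44.800°.
Elevation = 90° − 44.800° = 45.2°.

45.2°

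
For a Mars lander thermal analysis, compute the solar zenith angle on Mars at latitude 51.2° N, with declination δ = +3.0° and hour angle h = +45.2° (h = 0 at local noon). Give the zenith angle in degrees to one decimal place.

θ_z = 61.2°

cos θ_z = sin φ sin δ + cos φ cos δ cos h = 0.040787 + 0.440921 = 0.481708.
θ_z = arccos(0.481708) = 61.2°.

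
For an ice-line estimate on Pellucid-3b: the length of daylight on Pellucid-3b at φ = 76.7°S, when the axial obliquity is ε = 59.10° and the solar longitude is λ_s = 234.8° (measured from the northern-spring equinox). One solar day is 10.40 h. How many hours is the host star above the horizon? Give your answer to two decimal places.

Solar declination: sin δ = sin ε · sin λ_s = sin 59.10° × sin 234.8° = -0.70116, so δ = -44.520°.
Sunrise equation: cos H₀ = −tan φ · tan δ = -4.1601 ≤ −1, so the host star never sets (polar day) and H₀ = π.
Daylight = 2H₀/(2π) × 10.40 h = (3.1416/π) × 10.40 = 10.40 h.

10.40 h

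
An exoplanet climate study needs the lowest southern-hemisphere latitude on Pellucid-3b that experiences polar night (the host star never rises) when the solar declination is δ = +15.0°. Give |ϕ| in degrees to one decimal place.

|ϕ| = 75.0°

Polar night requires cos h₀ = −tan ϕ tan δ ≥ 1, i.e. tan ϕ tan δ ≤ −1.
The boundary is |tan ϕ| · |tan δ| = 1, so |ϕ| = 90° − |δ| = 90° − 15.0° = 75.0° in the southern hemisphere.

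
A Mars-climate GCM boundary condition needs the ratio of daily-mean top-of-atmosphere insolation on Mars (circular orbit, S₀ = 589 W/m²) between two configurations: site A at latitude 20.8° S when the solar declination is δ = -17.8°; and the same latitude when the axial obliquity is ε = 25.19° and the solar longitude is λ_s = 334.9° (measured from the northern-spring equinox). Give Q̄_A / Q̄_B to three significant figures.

Q̄_A / Q̄_B ≈ 1.04

— Configuration A (φ=-20.8°):
cos H₀ = −tan(-20.8°) tan(-17.800°) = -0.1220, H₀ = 1.6931 rad.
Bracket: H₀ sin φ sin δ + cos φ cos δ sin H₀ = 1.6931×-0.35511×-0.30570 + 0.93483×0.95213×0.99253 = 0.183798 + 0.883431 = 1.067229.
Q̄ = (S₀/π) × [bracket] = (589/π) × 1.067229 = 200.09 W/m².
— Configuration B (φ=-20.8°):
Solar declination: sin δ = sin ε · sin λ_s = sin 25.19° × sin 334.9° = -0.18055, so δ = -10.402°.
cos H₀ = −tan(-20.8°) tan(-10.402°) = -0.0697, H₀ = 1.6406 rad.
Bracket: H₀ sin φ sin δ + cos φ cos δ sin H₀ = 1.6406×-0.35511×-0.18055 + 0.93483×0.98357×0.99757 = 0.105187 + 0.917236 = 1.022423.
Q̄ = (S₀/π) × [bracket] = (589/π) × 1.022423 = 191.69 W/m².
Ratio Q̄_A / Q̄_B = 200.09 / 191.69 = 1.044.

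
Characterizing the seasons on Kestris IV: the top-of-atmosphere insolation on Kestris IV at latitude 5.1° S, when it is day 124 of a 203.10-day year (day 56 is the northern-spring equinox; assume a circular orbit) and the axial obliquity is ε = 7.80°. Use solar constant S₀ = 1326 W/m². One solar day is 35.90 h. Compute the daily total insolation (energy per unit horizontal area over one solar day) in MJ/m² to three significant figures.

Solar longitude: λ_s = 360° × (124 − 56)/203.10 = 120.532°.
sin δ = sin 7.80° × sin 120.532° = 0.11690, so δ = +6.713°.
cos H₀ = −tan(-5.1°) tan(+6.713°) = 0.0105, H₀ = 1.5603 rad.
Bracket: H₀ sin φ sin δ + cos φ cos δ sin H₀ = 1.5603×-0.08889×0.11690 + 0.99604×0.99314×0.99994 = -0.016213 + 0.989148 = 0.972935.
Q̄ = (S₀/π) × [bracket] = (1326/π) × 0.972935 = 410.66 W/m².
Daily total = Q̄ × 35.90 h × 3600 s/h = 410.66 × 35.90 × 3600 / 10⁶ = 53.07 MJ/m².

53.1 MJ/m²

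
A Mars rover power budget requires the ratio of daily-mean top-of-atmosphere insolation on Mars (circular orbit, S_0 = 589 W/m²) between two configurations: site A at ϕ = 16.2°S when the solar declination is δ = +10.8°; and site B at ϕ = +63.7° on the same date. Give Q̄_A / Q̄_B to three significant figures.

— Configuration A (ϕ=-16.2°):
cos h₀ = −tan(-16.2°) tan(+10.800°) = 0.0554, h₀ = 1.5153 rad.
Bracket: h₀ sin ϕ sin δ + cos ϕ cos δ sin h₀ = 1.5153×-0.27899×0.18738 + 0.96029×0.98229×0.99846 = -0.079216 + 0.941831 = 0.862615.
Q̄ = (S_0/π) × [bracket] = (589/π) × 0.862615 = 161.73 W/m².
— Configuration B (ϕ=+63.7°):
cos h₀ = −tan(+63.7°) tan(+10.800°) = -0.3860, h₀ = 1.9671 rad.
Bracket: h₀ sin ϕ sin δ + cos ϕ cos δ sin h₀ = 1.9671×0.89649×0.18738 + 0.44307×0.98229×0.92251 = 0.330442 + 0.401498 = 0.731940.
Q̄ = (S_0/π) × [bracket] = (589/π) × 0.731940 = 137.23 W/m².
Ratio Q̄_A / Q̄_B = 161.73 / 137.23 = 1.179.

Q̄_A / Q̄_B ≈ 1.18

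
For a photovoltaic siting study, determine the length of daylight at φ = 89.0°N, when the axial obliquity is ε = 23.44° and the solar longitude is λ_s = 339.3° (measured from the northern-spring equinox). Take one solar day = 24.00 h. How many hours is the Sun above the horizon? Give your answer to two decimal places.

Solar declination: sin δ = sin ε · sin λ_s = sin 23.44° × sin 339.3° = -0.14061, so δ = -8.083°.
cos H₀ = −tan φ · tan δ = 8.1363 ≥ 1, so the Sun never rises (polar night) and H₀ = 0.
Daylight = 2H₀/(2π) × 24.00 h = (0.0000/π) × 24.00 = 0.00 h.

0.00 h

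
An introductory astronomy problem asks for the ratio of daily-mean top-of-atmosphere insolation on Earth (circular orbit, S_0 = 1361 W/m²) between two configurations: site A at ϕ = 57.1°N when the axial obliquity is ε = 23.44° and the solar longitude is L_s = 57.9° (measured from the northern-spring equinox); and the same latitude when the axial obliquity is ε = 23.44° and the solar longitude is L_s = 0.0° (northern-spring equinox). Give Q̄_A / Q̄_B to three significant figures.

— Configuration A (ϕ=+57.1°):
Solar declination: sin δ = sin ε · sin L_s = sin 23.44° × sin 57.9° = 0.33698, so δ = +19.693°.
cos h₀ = −tan(+57.1°) tan(+19.693°) = -0.5532, h₀ = 2.1570 rad.
Bracket: h₀ sin ϕ sin δ + cos ϕ cos δ sin h₀ = 2.1570×0.83962×0.33698 + 0.54317×0.94151×0.83302 = 0.610291 + 0.426006 = 1.036297.
Q̄ = (S_0/π) × [bracket] = (1361/π) × 1.036297 = 448.94 W/m².
— Configuration B (ϕ=+57.1°):
Solar declination: sin δ = sin ε · sin L_s = sin 23.44° × sin 0.0° = 0.00000, so δ = +0.000°.
cos h₀ = −tan(+57.1°) tan(+0.000°) = -0.0000, h₀ = 1.5708 rad.
Bracket: h₀ sin ϕ sin δ + cos ϕ cos δ sin h₀ = 1.5708×0.83962×0.00000 + 0.54317×1.00000×1.00000 = 0.000000 + 0.543170 = 0.543170.
Q̄ = (S_0/π) × [bracket] = (1361/π) × 0.543170 = 235.31 W/m².
Ratio Q̄_A / Q̄_B = 448.94 / 235.31 = 1.908.

Q̄_A / Q̄_B ≈ 1.91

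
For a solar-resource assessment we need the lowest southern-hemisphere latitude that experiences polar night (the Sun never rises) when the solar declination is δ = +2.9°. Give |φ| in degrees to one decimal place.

Polar night requires cos H₀ = −tan φ tan δ ≥ 1, i.e. tan φ tan δ ≤ −1.
The boundary is |tan φ| · |tan δ| = 1, so |φ| = 90° − |δ| = 90° − 2.9° = 87.1° in the southern hemisphere.

|φ| = 87.1°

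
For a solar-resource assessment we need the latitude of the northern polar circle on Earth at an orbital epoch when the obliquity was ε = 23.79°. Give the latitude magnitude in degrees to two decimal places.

The polar circle is the lowest latitude that experiences at least one full rotation of continuous daylight at the northern-summer solstice; it lies at |φ| = 90° − ε = 90° − 23.79° = 66.21°.

66.21°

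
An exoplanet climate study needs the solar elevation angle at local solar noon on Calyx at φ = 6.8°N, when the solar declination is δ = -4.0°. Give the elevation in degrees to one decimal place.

79.2°

At local noon the hour angle is zero, so the zenith angle equals |φ − δ| = |+6.8° − (-4.000°)| = 10.800°.
Elevation = 90° − 10.800° = 79.2°.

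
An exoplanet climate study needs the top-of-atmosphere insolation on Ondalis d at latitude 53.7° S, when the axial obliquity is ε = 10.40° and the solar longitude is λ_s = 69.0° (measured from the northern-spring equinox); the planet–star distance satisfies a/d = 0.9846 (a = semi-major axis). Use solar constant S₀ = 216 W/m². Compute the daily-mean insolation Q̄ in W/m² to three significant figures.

Solar declination: sin δ = sin ε · sin λ_s = sin 10.40° × sin 69.0° = 0.16853, so δ = +9.702°.
cos H₀ = −tan(-53.7°) tan(+9.702°) = 0.2328, H₀ = 1.3359 rad.
Bracket: H₀ sin φ sin δ + cos φ cos δ sin H₀ = 1.3359×-0.80593×0.16853 + 0.59201×0.98570×0.97254 = -0.181446 + 0.567520 = 0.386074.
Inverse-square distance factor (a/d)² = 0.9846² = 0.969437.
Q̄ = (S₀/π) × 0.969437 × [bracket] = (216/π) × 0.969437 × 0.386074 = 25.73 W/m².

Q̄ ≈ 25.7 W/m²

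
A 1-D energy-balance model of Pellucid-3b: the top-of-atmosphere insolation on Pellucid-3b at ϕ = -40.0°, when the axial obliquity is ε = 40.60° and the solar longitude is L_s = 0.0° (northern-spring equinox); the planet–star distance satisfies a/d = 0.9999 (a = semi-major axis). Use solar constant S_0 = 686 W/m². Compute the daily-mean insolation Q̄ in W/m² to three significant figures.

Solar declination: sin δ = sin ε · sin L_s = sin 40.60° × sin 0.0° = 0.00000, so δ = +0.000°.
cos h₀ = −tan(-40.0°) tan(+0.000°) = 0.0000, h₀ = 1.5708 rad.
Bracket: h₀ sin ϕ sin δ + cos ϕ cos δ sin h₀ = 1.5708×-0.64279×0.00000 + 0.76604×1.00000×1.00000 = -0.000000 + 0.766040 = 0.766040.
Inverse-square distance factor (a/d)² = 0.9999² = 0.999800.
Q̄ = (S_0/π) × 0.999800 × [bracket] = (686/π) × 0.999800 × 0.766040 = 167.2 W/m².

Q̄ ≈ 167 W/m²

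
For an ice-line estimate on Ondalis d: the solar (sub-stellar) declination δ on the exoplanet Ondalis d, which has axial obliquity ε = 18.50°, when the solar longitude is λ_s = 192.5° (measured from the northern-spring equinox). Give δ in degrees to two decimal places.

δ = -3.94°

sin δ = sin ε · sin λ_s = sin 18.50° × sin 192.5° = -0.068677.
δ = arcsin(-0.068677) = -3.94°.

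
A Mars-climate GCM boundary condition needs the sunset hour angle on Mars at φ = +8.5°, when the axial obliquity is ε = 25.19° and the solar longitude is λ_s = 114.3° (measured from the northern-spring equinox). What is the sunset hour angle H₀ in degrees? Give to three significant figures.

Solar declination: sin δ = sin ε · sin λ_s = sin 25.19° × sin 114.3° = 0.38791, so δ = +22.825°.
cos H₀ = −tan φ · tan δ = −tan(+8.5°) × tan(+22.825°) = -0.0629, so H₀ = 1.6337 rad = 93.61°.

H₀ = 93.6°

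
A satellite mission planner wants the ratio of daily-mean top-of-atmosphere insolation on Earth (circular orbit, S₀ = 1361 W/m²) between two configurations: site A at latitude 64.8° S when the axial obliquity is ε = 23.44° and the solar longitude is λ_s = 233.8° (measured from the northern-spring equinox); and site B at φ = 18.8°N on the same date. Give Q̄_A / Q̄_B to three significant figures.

Q̄_A / Q̄_B ≈ 1.31

— Configuration A (φ=-64.8°):
Solar declination: sin δ = sin ε · sin λ_s = sin 23.44° × sin 233.8° = -0.32100, so δ = -18.723°.
cos H₀ = −tan(-64.8°) tan(-18.723°) = -0.7203, H₀ = 2.3750 rad.
Bracket: H₀ sin φ sin δ + cos φ cos δ sin H₀ = 2.3750×-0.90483×-0.32100 + 0.42578×0.94708×0.69369 = 0.689820 + 0.279729 = 0.969549.
Q̄ = (S₀/π) × [bracket] = (1361/π) × 0.969549 = 420.03 W/m².
— Configuration B (φ=+18.8°):
cos H₀ = −tan(+18.8°) tan(-18.723°) = 0.1154, H₀ = 1.4552 rad.
Bracket: H₀ sin φ sin δ + cos φ cos δ sin H₀ = 1.4552×0.32227×-0.32100 + 0.94665×0.94708×0.99332 = -0.150539 + 0.890564 = 0.740025.
Q̄ = (S₀/π) × [bracket] = (1361/π) × 0.740025 = 320.59 W/m².
Ratio Q̄_A / Q̄_B = 420.03 / 320.59 = 1.310.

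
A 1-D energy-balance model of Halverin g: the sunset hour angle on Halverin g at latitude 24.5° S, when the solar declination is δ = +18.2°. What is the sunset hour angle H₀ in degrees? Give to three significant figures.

H₀ = 81.4°

cos H₀ = −tan φ · tan δ = −tan(-24.5°) × tan(+18.200°) = 0.1498, so H₀ = 1.4204 rad = 81.38°.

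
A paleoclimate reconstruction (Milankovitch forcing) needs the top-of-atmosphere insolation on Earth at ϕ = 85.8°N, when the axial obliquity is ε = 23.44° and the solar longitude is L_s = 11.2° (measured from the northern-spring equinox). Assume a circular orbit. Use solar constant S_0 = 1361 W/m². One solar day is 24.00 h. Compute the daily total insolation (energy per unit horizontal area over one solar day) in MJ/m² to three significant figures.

9.06 MJ/m²

Solar declination: sin δ = sin ε · sin L_s = sin 23.44° × sin 11.2° = 0.07726, so δ = +4.431°.
cos h₀ = −tan(+85.8°) tan(+4.431°) = -1.0553 ≤ −1 ⇒ polar day, h₀ = π.
Bracket: h₀ sin ϕ sin δ + cos ϕ cos δ sin h₀ = 3.1416×0.99731×0.07726 + 0.07324×0.99701×0.00000 = 0.242067 + 0.000000 = 0.242067.
Q̄ = (S_0/π) × [bracket] = (1361/π) × 0.242067 = 104.87 W/m².
Daily total = Q̄ × 24.00 h × 3600 s/h = 104.87 × 24.00 × 3600 / 10⁶ = 9.061 MJ/m².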